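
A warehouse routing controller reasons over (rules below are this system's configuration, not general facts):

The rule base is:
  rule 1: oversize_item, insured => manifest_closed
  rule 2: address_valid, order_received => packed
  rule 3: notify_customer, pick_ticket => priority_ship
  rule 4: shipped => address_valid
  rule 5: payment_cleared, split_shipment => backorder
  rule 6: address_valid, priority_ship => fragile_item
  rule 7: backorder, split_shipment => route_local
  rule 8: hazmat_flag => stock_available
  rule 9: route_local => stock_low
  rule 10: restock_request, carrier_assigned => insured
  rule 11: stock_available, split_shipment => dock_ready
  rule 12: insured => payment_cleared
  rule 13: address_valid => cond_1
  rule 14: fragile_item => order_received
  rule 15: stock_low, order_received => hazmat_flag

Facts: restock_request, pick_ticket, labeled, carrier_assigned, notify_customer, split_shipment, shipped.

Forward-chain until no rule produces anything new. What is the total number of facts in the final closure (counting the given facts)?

[1] rule 3 [notify_customer, pick_ticket => priority_ship]; rule 4 [shipped => address_valid]; rule 10 [restock_request, carrier_assigned => insured]. ⇒ new: priority_ship, address_valid, insured.
[2] rule 6 [address_valid, priority_ship => fragile_item]; rule 12 [insured => payment_cleared]; rule 13 [address_valid => cond_1]. ⇒ new: fragile_item, payment_cleared, cond_1.
[3] rule 5 [payment_cleared, split_shipment => backorder]; rule 14 [fragile_item => order_received]. ⇒ new: backorder, order_received.
[4] rule 2 [address_valid, order_received => packed]; rule 7 [backorder, split_shipment => route_local]. ⇒ new: packed, route_local.
[5] rule 9 [route_local => stock_low]. ⇒ new: stock_low.
[6] rule 15 [stock_low, order_received => hazmat_flag]. ⇒ new: hazmat_flag.
[7] rule 8 [hazmat_flag => stock_available]. ⇒ new: stock_available.
[8] rule 11 [stock_available, split_shipment => dock_ready]. ⇒ new: dock_ready.
Closure: {address_valid, backorder, carrier_assigned, cond_1, dock_ready, fragile_item, hazmat_flag, insured, labeled, notify_customer, order_received, packed, payment_cleared, pick_ticket, priority_ship, restock_request, route_local, shipped, split_shipment, stock_available, stock_low} — 21 facts.

21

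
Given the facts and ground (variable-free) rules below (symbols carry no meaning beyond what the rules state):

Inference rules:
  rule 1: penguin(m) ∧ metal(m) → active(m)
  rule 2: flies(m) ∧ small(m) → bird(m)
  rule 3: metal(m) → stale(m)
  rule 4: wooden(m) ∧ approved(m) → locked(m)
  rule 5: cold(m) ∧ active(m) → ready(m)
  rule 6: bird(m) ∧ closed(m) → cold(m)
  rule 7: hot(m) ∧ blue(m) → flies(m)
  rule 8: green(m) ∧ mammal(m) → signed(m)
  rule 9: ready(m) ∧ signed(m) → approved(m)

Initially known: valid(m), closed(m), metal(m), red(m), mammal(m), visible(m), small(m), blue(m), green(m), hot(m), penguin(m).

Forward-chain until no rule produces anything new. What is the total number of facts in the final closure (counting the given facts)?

Round 1: rule 1 [penguin(m) ∧ metal(m) → active(m)]; rule 3 [metal(m) → stale(m)]; rule 7 [hot(m) ∧ blue(m) → flies(m)]; rule 8 [green(m) ∧ mammal(m) → signed(m)]. New: active(m), stale(m), flies(m), signed(m).
Round 2: rule 2 [flies(m) ∧ small(m) → bird(m)]. New: bird(m).
Round 3: rule 6 [bird(m) ∧ closed(m) → cold(m)]. New: cold(m).
Round 4: rule 5 [cold(m) ∧ active(m) → ready(m)]. New: ready(m).
Round 5: rule 9 [ready(m) ∧ signed(m) → approved(m)]. New: approved(m).
Closure: {active(m), approved(m), bird(m), blue(m), closed(m), cold(m), flies(m), green(m), hot(m), mammal(m), metal(m), penguin(m), ready(m), red(m), signed(m), small(m), stale(m), valid(m), visible(m)} — 19 facts.

19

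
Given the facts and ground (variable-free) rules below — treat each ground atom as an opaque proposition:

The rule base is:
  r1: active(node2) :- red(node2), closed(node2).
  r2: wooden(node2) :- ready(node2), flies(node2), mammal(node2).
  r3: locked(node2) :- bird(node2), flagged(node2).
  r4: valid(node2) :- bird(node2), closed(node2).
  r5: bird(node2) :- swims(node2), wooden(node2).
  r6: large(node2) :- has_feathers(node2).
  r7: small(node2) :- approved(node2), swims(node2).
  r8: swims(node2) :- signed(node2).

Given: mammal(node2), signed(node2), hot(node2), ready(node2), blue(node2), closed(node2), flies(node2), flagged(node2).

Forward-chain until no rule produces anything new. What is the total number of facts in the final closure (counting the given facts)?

Round 1 — r2, r8, derive wooden(node2), swims(node2).
Round 2 — r5, derive bird(node2).
Round 3 — r3, r4, derive locked(node2), valid(node2).
Closure: {bird(node2), blue(node2), closed(node2), flagged(node2), flies(node2), hot(node2), locked(node2), mammal(node2), ready(node2), signed(node2), swims(node2), valid(node2), wooden(node2)} — 13 facts.

13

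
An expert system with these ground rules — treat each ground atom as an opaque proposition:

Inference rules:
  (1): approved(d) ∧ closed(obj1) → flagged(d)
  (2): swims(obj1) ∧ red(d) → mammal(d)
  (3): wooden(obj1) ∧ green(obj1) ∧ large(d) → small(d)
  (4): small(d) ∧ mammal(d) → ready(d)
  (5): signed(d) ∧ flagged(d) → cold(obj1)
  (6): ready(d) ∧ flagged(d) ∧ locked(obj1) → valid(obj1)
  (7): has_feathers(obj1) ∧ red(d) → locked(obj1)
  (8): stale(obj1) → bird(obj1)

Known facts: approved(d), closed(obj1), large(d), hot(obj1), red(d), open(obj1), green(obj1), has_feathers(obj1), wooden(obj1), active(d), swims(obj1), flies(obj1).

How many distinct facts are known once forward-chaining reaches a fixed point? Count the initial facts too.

Round 1 — (1), (2), (3), (7), derive flagged(d), mammal(d), small(d), locked(obj1).
Round 2 — (4), derive ready(d).
Round 3 — (6), derive valid(obj1).
Closure: {active(d), approved(d), closed(obj1), flagged(d), flies(obj1), green(obj1), has_feathers(obj1), hot(obj1), large(d), locked(obj1), mammal(d), open(obj1), ready(d), red(d), small(d), swims(obj1), valid(obj1), wooden(obj1)} — 18 facts.

18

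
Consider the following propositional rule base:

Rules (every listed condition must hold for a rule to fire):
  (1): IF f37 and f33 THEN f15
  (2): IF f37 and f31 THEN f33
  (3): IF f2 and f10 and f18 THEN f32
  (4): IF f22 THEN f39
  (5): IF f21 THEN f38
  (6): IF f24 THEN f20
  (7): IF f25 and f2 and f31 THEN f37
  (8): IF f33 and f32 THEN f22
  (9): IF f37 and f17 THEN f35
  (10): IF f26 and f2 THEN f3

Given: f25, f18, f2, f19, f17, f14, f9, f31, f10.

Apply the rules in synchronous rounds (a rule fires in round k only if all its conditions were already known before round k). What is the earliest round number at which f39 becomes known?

[1] (3) [IF f2 and f10 and f18 THEN f32]; (7) [IF f25 and f2 and f31 THEN f37]. ⇒ new: f32, f37.
[2] (2) [IF f37 and f31 THEN f33]; (9) [IF f37 and f17 THEN f35]. ⇒ new: f33, f35.
[3] (1) [IF f37 and f33 THEN f15]; (8) [IF f33 and f32 THEN f22]. ⇒ new: f15, f22.
[4] (4) [IF f22 THEN f39]. ⇒ new: f39.
f39 first appears in round 4.

4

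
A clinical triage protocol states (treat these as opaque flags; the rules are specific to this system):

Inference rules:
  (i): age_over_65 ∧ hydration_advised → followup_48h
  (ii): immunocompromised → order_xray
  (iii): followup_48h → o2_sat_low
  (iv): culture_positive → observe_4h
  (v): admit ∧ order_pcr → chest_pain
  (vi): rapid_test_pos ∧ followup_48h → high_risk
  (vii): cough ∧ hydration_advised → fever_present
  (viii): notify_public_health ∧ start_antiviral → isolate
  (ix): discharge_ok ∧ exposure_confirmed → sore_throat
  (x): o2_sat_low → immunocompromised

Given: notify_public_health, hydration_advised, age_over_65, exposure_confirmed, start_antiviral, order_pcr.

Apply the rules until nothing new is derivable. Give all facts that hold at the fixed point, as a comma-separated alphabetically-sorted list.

age_over_65, exposure_confirmed, followup_48h, hydration_advised, immunocompromised, isolate, notify_public_health, o2_sat_low, order_pcr, order_xray, start_antiviral

Round 1: (i) [age_over_65 ∧ hydration_advised → followup_48h]; (viii) [notify_public_health ∧ start_antiviral → isolate]. Adds followup_48h, isolate.
Round 2: (iii) [followup_48h → o2_sat_low]. Adds o2_sat_low.
Round 3: (x) [o2_sat_low → immunocompromised]. Adds immunocompromised.
Round 4: (ii) [immunocompromised → order_xray]. Adds order_xray.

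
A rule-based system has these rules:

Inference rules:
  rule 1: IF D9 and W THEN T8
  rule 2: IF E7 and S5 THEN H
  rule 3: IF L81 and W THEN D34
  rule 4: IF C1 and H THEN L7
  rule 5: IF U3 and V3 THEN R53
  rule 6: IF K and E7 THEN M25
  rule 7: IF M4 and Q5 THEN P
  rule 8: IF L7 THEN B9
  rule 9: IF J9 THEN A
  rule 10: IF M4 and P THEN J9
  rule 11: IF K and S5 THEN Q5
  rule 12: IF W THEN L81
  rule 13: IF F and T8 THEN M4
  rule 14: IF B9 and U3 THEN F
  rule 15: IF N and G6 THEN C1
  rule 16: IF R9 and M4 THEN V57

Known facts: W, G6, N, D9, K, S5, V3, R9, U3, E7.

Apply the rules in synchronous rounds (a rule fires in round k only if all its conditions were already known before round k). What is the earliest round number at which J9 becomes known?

7

[1] rule 1 [IF D9 and W THEN T8]; rule 2 [IF E7 and S5 THEN H]; rule 5 [IF U3 and V3 THEN R53]; rule 6 [IF K and E7 THEN M25]; rule 11 [IF K and S5 THEN Q5]; rule 12 [IF W THEN L81]; rule 15 [IF N and G6 THEN C1]. ⇒ new: T8, H, R53, M25, Q5, L81, C1.
[2] rule 3 [IF L81 and W THEN D34]; rule 4 [IF C1 and H THEN L7]. ⇒ new: D34, L7.
[3] rule 8 [IF L7 THEN B9]. ⇒ new: B9.
[4] rule 14 [IF B9 and U3 THEN F]. ⇒ new: F.
[5] rule 13 [IF F and T8 THEN M4]. ⇒ new: M4.
[6] rule 7 [IF M4 and Q5 THEN P]; rule 16 [IF R9 and M4 THEN V57]. ⇒ new: P, V57.
[7] rule 10 [IF M4 and P THEN J9]. ⇒ new: J9.
J9 first appears in round 7.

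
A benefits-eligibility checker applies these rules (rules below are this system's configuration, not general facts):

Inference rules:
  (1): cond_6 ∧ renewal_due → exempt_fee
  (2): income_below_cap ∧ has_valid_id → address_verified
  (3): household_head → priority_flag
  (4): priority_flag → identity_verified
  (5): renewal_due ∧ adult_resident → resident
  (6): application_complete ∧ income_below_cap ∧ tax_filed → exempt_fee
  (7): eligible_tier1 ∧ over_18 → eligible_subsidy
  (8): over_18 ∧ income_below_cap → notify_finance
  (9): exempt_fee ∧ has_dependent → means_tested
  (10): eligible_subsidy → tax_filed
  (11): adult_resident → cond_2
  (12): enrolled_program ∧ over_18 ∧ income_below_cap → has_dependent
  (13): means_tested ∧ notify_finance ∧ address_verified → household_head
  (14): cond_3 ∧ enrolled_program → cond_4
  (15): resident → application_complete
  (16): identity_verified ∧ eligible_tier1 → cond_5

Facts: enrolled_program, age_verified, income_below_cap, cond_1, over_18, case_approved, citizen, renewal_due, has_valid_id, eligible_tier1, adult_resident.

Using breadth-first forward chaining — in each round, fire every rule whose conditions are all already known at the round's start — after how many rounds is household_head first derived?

5

[1] (2) [income_below_cap ∧ has_valid_id → address_verified]; (5) [renewal_due ∧ adult_resident → resident]; (7) [eligible_tier1 ∧ over_18 → eligible_subsidy]; (8) [over_18 ∧ income_below_cap → notify_finance]; (11) [adult_resident → cond_2]; (12) [enrolled_program ∧ over_18 ∧ income_below_cap → has_dependent]. ⇒ new: address_verified, resident, eligible_subsidy, notify_finance, cond_2, has_dependent.
[2] (10) [eligible_subsidy → tax_filed]; (15) [resident → application_complete]. ⇒ new: tax_filed, application_complete.
[3] (6) [application_complete ∧ income_below_cap ∧ tax_filed → exempt_fee]. ⇒ new: exempt_fee.
[4] (9) [exempt_fee ∧ has_dependent → means_tested]. ⇒ new: means_tested.
[5] (13) [means_tested ∧ notify_finance ∧ address_verified → household_head]. ⇒ new: household_head.
household_head first appears in round 5.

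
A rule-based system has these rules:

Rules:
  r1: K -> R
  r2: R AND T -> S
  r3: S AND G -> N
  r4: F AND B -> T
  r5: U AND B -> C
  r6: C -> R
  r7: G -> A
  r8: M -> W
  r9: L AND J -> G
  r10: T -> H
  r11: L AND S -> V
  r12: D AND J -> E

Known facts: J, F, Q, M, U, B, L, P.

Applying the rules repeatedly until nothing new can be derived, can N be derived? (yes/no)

yes

Round 1: r4 [F AND B -> T]; r5 [U AND B -> C]; r8 [M -> W]; r9 [L AND J -> G]. Adds T, C, W, G.
Round 2: r6 [C -> R]; r7 [G -> A]; r10 [T -> H]. Adds R, A, H.
Round 3: r2 [R AND T -> S]. Adds S.
Round 4: r3 [S AND G -> N]; r11 [L AND S -> V]. Adds N, V.
N appears in round 4, so it is derivable.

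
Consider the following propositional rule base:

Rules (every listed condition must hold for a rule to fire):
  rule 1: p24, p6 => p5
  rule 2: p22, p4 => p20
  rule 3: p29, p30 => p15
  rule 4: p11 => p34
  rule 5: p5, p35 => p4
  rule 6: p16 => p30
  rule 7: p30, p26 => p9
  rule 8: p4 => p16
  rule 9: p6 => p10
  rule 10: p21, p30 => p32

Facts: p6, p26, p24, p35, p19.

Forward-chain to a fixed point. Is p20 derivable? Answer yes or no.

Round 1 — rule 1, rule 9, derive p5, p10.
Round 2 — rule 5, derive p4.
Round 3 — rule 8, derive p16.
Round 4 — rule 6, derive p30.
Round 5 — rule 7, derive p9.
Fixed point reached. p20 is concluded only by rule 2; rule 2 needs p22 (never derived).

no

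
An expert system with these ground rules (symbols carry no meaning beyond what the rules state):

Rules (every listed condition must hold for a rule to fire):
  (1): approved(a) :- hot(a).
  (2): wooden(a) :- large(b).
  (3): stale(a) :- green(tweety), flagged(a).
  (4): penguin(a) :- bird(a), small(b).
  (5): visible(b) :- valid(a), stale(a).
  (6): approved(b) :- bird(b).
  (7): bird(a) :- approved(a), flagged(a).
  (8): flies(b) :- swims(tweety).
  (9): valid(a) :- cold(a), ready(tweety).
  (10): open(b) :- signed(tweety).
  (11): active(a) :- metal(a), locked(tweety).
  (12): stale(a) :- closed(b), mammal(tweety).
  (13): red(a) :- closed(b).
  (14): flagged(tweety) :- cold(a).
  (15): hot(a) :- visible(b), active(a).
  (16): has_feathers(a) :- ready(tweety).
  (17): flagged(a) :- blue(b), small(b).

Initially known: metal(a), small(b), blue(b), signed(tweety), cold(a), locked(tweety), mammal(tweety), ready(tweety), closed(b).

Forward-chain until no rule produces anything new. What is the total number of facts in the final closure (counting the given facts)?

[1] (9) [valid(a) :- cold(a), ready(tweety).]; (10) [open(b) :- signed(tweety).]; (11) [active(a) :- metal(a), locked(tweety).]; (12) [stale(a) :- closed(b), mammal(tweety).]; (13) [red(a) :- closed(b).]; (14) [flagged(tweety) :- cold(a).]; (16) [has_feathers(a) :- ready(tweety).]; (17) [flagged(a) :- blue(b), small(b).]. ⇒ new: valid(a), open(b), active(a), stale(a), red(a), flagged(tweety), has_feathers(a), flagged(a).
[2] (5) [visible(b) :- valid(a), stale(a).]. ⇒ new: visible(b).
[3] (15) [hot(a) :- visible(b), active(a).]. ⇒ new: hot(a).
[4] (1) [approved(a) :- hot(a).]. ⇒ new: approved(a).
[5] (7) [bird(a) :- approved(a), flagged(a).]. ⇒ new: bird(a).
[6] (4) [penguin(a) :- bird(a), small(b).]. ⇒ new: penguin(a).
Closure: {active(a), approved(a), bird(a), blue(b), closed(b), cold(a), flagged(a), flagged(tweety), has_feathers(a), hot(a), locked(tweety), mammal(tweety), metal(a), open(b), penguin(a), ready(tweety), red(a), signed(tweety), small(b), stale(a), valid(a), visible(b)} — 22 facts.

22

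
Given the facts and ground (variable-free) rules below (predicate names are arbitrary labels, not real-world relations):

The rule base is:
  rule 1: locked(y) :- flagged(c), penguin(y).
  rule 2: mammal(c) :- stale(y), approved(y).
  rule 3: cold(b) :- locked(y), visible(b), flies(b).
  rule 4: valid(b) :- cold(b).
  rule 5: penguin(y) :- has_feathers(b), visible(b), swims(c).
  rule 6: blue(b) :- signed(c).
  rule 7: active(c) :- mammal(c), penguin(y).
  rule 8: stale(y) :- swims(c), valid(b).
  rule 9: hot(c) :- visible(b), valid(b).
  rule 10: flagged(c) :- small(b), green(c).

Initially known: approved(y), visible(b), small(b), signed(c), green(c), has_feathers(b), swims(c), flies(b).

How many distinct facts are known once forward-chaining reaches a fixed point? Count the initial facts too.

18

[1] rule 5 [penguin(y) :- has_feathers(b), visible(b), swims(c).]; rule 6 [blue(b) :- signed(c).]; rule 10 [flagged(c) :- small(b), green(c).]. ⇒ new: penguin(y), blue(b), flagged(c).
[2] rule 1 [locked(y) :- flagged(c), penguin(y).]. ⇒ new: locked(y).
[3] rule 3 [cold(b) :- locked(y), visible(b), flies(b).]. ⇒ new: cold(b).
[4] rule 4 [valid(b) :- cold(b).]. ⇒ new: valid(b).
[5] rule 8 [stale(y) :- swims(c), valid(b).]; rule 9 [hot(c) :- visible(b), valid(b).]. ⇒ new: stale(y), hot(c).
[6] rule 2 [mammal(c) :- stale(y), approved(y).]. ⇒ new: mammal(c).
[7] rule 7 [active(c) :- mammal(c), penguin(y).]. ⇒ new: active(c).
Closure: {active(c), approved(y), blue(b), cold(b), flagged(c), flies(b), green(c), has_feathers(b), hot(c), locked(y), mammal(c), penguin(y), signed(c), small(b), stale(y), swims(c), valid(b), visible(b)} — 18 facts.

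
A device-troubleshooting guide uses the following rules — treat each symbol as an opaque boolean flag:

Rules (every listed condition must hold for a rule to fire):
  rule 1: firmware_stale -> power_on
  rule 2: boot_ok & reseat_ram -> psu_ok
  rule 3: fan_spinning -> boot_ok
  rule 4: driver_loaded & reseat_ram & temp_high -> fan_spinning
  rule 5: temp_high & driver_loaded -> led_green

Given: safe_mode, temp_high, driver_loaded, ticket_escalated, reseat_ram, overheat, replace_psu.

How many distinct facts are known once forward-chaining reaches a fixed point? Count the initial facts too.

11

[1] rule 4 [driver_loaded & reseat_ram & temp_high -> fan_spinning]; rule 5 [temp_high & driver_loaded -> led_green]. ⇒ new: fan_spinning, led_green.
[2] rule 3 [fan_spinning -> boot_ok]. ⇒ new: boot_ok.
[3] rule 2 [boot_ok & reseat_ram -> psu_ok]. ⇒ new: psu_ok.
Closure: {boot_ok, driver_loaded, fan_spinning, led_green, overheat, psu_ok, replace_psu, reseat_ram, safe_mode, temp_high, ticket_escalated} — 11 facts.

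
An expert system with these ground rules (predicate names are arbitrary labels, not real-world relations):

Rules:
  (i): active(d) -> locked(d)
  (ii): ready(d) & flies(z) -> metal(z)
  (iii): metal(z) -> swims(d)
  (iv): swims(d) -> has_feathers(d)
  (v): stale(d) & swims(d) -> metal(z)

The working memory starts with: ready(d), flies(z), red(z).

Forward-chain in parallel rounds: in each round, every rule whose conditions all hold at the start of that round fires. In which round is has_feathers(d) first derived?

3

Round 1 — (ii), derive metal(z).
Round 2 — (iii), derive swims(d).
Round 3 — (iv), derive has_feathers(d).
has_feathers(d) first appears in round 3.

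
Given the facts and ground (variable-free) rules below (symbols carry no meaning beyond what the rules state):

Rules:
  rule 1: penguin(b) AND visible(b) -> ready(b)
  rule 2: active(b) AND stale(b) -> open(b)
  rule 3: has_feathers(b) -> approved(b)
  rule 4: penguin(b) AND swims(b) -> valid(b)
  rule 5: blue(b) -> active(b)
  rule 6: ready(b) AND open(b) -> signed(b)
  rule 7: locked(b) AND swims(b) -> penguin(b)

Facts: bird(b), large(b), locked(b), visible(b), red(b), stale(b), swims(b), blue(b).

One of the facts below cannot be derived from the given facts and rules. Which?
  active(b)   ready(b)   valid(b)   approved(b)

approved(b)

Round 1 fires rule 5, rule 7, giving active(b), penguin(b).
Round 2 fires rule 1, rule 2, rule 4, giving ready(b), open(b), valid(b).
Round 3 fires rule 6, giving signed(b).
Derived: active(b) (round 1), ready(b) (round 2), valid(b) (round 2). approved(b) never appears in any round.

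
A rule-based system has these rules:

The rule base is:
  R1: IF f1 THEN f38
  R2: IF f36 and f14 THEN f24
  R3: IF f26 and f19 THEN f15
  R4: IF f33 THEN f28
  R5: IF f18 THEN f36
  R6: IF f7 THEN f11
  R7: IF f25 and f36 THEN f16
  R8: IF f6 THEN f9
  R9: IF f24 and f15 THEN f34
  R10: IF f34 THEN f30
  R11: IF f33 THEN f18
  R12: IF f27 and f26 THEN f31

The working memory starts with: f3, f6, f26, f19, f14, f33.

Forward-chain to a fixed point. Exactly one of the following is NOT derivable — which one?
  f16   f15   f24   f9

Round 1: R3 [IF f26 and f19 THEN f15]; R4 [IF f33 THEN f28]; R8 [IF f6 THEN f9]; R11 [IF f33 THEN f18]. New: f15, f28, f9, f18.
Round 2: R5 [IF f18 THEN f36]. New: f36.
Round 3: R2 [IF f36 and f14 THEN f24]. New: f24.
Round 4: R9 [IF f24 and f15 THEN f34]. New: f34.
Round 5: R10 [IF f34 THEN f30]. New: f30.
Derived: f24 (round 3), f9 (round 1), f15 (round 1). f16 never appears in any round.

f16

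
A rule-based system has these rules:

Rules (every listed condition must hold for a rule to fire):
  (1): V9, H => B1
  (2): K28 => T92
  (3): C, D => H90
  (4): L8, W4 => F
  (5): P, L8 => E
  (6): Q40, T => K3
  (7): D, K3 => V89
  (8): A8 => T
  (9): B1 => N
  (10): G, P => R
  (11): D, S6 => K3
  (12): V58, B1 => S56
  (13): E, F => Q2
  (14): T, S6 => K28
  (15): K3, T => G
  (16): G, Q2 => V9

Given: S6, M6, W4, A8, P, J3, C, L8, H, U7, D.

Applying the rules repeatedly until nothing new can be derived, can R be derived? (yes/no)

Round 1 fires (3), (4), (5), (8), (11), giving H90, F, E, T, K3.
Round 2 fires (7), (13), (14), (15), giving V89, Q2, K28, G.
Round 3 fires (2), (10), (16), giving T92, R, V9.
Round 4 fires (1), giving B1.
Round 5 fires (9), giving N.
R appears in round 3, so it is derivable.

yes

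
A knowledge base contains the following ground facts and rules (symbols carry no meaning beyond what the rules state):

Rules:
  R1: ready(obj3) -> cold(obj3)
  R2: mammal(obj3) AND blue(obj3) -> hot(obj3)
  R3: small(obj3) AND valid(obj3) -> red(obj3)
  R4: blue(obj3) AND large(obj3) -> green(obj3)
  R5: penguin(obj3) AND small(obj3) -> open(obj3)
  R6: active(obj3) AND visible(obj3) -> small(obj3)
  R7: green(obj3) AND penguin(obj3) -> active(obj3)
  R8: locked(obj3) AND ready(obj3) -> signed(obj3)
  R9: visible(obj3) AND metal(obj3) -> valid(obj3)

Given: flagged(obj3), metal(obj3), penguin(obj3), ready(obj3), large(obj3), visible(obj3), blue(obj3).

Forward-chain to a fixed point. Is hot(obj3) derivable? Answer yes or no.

Round 1: R1 [ready(obj3) -> cold(obj3)]; R4 [blue(obj3) AND large(obj3) -> green(obj3)]; R9 [visible(obj3) AND metal(obj3) -> valid(obj3)]. New: cold(obj3), green(obj3), valid(obj3).
Round 2: R7 [green(obj3) AND penguin(obj3) -> active(obj3)]. New: active(obj3).
Round 3: R6 [active(obj3) AND visible(obj3) -> small(obj3)]. New: small(obj3).
Round 4: R3 [small(obj3) AND valid(obj3) -> red(obj3)]; R5 [penguin(obj3) AND small(obj3) -> open(obj3)]. New: red(obj3), open(obj3).
Fixed point reached. hot(obj3) is concluded only by R2; R2 needs mammal(obj3) (never derived).

no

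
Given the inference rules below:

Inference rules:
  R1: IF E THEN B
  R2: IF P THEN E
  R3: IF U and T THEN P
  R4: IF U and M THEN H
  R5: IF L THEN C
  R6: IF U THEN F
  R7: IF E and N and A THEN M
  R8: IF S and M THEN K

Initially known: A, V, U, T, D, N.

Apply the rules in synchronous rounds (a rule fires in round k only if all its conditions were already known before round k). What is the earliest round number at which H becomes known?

4

Round 1 — R3, R6, derive P, F.
Round 2 — R2, derive E.
Round 3 — R1, R7, derive B, M.
Round 4 — R4, derive H.
H first appears in round 4.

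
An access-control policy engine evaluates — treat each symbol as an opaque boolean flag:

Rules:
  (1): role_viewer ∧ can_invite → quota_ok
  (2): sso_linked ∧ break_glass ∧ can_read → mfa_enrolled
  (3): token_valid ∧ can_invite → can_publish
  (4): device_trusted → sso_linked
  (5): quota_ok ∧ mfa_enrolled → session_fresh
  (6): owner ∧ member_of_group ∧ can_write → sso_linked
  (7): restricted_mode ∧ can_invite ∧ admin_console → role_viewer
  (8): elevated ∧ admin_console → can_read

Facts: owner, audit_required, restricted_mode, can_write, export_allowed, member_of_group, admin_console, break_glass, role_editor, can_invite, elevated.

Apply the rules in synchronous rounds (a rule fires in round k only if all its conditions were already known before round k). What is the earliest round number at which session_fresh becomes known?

3

Round 1: (6) [owner ∧ member_of_group ∧ can_write → sso_linked]; (7) [restricted_mode ∧ can_invite ∧ admin_console → role_viewer]; (8) [elevated ∧ admin_console → can_read]. Adds sso_linked, role_viewer, can_read.
Round 2: (1) [role_viewer ∧ can_invite → quota_ok]; (2) [sso_linked ∧ break_glass ∧ can_read → mfa_enrolled]. Adds quota_ok, mfa_enrolled.
Round 3: (5) [quota_ok ∧ mfa_enrolled → session_fresh]. Adds session_fresh.
session_fresh first appears in round 3.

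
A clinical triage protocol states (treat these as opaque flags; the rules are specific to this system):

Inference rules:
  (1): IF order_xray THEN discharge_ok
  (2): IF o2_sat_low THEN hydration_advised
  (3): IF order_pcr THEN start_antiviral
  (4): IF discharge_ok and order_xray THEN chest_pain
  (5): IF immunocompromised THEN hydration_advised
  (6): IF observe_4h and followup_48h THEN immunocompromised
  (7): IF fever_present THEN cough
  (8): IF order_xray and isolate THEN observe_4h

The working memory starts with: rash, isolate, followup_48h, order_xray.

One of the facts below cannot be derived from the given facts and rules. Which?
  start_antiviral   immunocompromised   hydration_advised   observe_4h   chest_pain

start_antiviral

[1] (1) [IF order_xray THEN discharge_ok]; (8) [IF order_xray and isolate THEN observe_4h]. ⇒ new: discharge_ok, observe_4h.
[2] (4) [IF discharge_ok and order_xray THEN chest_pain]; (6) [IF observe_4h and followup_48h THEN immunocompromised]. ⇒ new: chest_pain, immunocompromised.
[3] (5) [IF immunocompromised THEN hydration_advised]. ⇒ new: hydration_advised.
Derived: observe_4h (round 1), immunocompromised (round 2), hydration_advised (round 3), chest_pain (round 2). start_antiviral never appears in any round.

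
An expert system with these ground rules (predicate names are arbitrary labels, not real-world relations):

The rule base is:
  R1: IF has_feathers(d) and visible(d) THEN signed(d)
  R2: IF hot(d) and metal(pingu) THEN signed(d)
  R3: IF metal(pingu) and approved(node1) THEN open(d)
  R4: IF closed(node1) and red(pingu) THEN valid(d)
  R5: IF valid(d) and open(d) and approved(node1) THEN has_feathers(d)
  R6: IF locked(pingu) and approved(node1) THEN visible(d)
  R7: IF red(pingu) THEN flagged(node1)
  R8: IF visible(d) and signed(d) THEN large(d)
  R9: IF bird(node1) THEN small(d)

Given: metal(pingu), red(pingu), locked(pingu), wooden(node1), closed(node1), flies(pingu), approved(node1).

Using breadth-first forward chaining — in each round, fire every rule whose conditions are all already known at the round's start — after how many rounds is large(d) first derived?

Round 1: R3 [IF metal(pingu) and approved(node1) THEN open(d)]; R4 [IF closed(node1) and red(pingu) THEN valid(d)]; R6 [IF locked(pingu) and approved(node1) THEN visible(d)]; R7 [IF red(pingu) THEN flagged(node1)]. New: open(d), valid(d), visible(d), flagged(node1).
Round 2: R5 [IF valid(d) and open(d) and approved(node1) THEN has_feathers(d)]. New: has_feathers(d).
Round 3: R1 [IF has_feathers(d) and visible(d) THEN signed(d)]. New: signed(d).
Round 4: R8 [IF visible(d) and signed(d) THEN large(d)]. New: large(d).
large(d) first appears in round 4.

4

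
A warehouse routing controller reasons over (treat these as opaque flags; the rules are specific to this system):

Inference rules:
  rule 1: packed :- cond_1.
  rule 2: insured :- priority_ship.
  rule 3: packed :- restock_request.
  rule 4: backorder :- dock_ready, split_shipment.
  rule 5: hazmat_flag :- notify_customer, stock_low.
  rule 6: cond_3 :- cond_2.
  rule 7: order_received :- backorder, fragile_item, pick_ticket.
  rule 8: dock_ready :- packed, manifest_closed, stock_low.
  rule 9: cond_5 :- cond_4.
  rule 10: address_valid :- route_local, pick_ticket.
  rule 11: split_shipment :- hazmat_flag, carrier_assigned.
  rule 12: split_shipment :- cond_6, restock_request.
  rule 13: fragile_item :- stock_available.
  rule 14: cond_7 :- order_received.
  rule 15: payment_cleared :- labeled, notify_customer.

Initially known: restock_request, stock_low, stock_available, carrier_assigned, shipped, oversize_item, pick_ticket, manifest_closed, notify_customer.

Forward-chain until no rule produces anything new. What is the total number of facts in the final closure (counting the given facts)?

17

Round 1 fires rule 3, rule 5, rule 13, giving packed, hazmat_flag, fragile_item.
Round 2 fires rule 8, rule 11, giving dock_ready, split_shipment.
Round 3 fires rule 4, giving backorder.
Round 4 fires rule 7, giving order_received.
Round 5 fires rule 14, giving cond_7.
Closure: {backorder, carrier_assigned, cond_7, dock_ready, fragile_item, hazmat_flag, manifest_closed, notify_customer, order_received, oversize_item, packed, pick_ticket, restock_request, shipped, split_shipment, stock_available, stock_low} — 17 facts.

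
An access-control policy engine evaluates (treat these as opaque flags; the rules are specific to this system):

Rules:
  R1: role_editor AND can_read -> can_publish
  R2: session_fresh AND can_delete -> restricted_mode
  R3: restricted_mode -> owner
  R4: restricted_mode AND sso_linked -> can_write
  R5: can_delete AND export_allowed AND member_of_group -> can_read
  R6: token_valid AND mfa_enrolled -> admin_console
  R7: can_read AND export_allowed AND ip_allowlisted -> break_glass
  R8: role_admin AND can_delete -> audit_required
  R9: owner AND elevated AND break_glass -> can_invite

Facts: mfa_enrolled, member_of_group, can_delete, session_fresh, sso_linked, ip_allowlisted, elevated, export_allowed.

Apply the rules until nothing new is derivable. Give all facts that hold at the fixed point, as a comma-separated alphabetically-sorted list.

Round 1 — R2, R5, derive restricted_mode, can_read.
Round 2 — R3, R4, R7, derive owner, can_write, break_glass.
Round 3 — R9, derive can_invite.

break_glass, can_delete, can_invite, can_read, can_write, elevated, export_allowed, ip_allowlisted, member_of_group, mfa_enrolled, owner, restricted_mode, session_fresh, sso_linked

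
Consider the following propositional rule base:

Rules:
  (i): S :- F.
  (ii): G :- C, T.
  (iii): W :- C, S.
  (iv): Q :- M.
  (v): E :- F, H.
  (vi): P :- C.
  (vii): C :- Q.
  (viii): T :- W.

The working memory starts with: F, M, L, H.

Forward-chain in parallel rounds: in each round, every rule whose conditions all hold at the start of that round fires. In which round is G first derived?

5

Round 1 fires (i), (iv), (v), giving S, Q, E.
Round 2 fires (vii), giving C.
Round 3 fires (iii), (vi), giving W, P.
Round 4 fires (viii), giving T.
Round 5 fires (ii), giving G.
G first appears in round 5.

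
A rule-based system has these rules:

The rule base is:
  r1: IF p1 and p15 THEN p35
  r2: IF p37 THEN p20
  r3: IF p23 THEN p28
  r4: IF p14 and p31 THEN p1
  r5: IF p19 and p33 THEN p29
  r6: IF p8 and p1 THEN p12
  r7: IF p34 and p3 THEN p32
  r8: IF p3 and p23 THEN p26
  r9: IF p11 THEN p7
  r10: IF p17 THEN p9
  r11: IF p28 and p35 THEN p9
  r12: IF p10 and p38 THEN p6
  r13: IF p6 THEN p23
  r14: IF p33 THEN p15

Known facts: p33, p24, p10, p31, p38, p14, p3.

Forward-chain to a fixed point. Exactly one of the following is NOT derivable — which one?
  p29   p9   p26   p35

[1] r4 [IF p14 and p31 THEN p1]; r12 [IF p10 and p38 THEN p6]; r14 [IF p33 THEN p15]. ⇒ new: p1, p6, p15.
[2] r1 [IF p1 and p15 THEN p35]; r13 [IF p6 THEN p23]. ⇒ new: p35, p23.
[3] r3 [IF p23 THEN p28]; r8 [IF p3 and p23 THEN p26]. ⇒ new: p28, p26.
[4] r11 [IF p28 and p35 THEN p9]. ⇒ new: p9.
Derived: p26 (round 3), p35 (round 2), p9 (round 4). p29 never appears in any round.

p29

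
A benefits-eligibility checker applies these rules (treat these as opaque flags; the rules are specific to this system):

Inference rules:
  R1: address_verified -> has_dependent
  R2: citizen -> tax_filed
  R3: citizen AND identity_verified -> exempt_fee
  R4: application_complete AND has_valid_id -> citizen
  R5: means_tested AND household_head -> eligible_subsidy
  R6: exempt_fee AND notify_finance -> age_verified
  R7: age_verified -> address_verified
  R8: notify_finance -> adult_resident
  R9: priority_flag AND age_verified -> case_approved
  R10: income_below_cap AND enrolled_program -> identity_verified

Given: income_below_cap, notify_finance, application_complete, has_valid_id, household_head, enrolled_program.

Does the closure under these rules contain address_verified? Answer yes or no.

yes

[1] R4 [application_complete AND has_valid_id -> citizen]; R8 [notify_finance -> adult_resident]; R10 [income_below_cap AND enrolled_program -> identity_verified]. ⇒ new: citizen, adult_resident, identity_verified.
[2] R2 [citizen -> tax_filed]; R3 [citizen AND identity_verified -> exempt_fee]. ⇒ new: tax_filed, exempt_fee.
[3] R6 [exempt_fee AND notify_finance -> age_verified]. ⇒ new: age_verified.
[4] R7 [age_verified -> address_verified]. ⇒ new: address_verified.
[5] R1 [address_verified -> has_dependent]. ⇒ new: has_dependent.
address_verified appears in round 4, so it is derivable.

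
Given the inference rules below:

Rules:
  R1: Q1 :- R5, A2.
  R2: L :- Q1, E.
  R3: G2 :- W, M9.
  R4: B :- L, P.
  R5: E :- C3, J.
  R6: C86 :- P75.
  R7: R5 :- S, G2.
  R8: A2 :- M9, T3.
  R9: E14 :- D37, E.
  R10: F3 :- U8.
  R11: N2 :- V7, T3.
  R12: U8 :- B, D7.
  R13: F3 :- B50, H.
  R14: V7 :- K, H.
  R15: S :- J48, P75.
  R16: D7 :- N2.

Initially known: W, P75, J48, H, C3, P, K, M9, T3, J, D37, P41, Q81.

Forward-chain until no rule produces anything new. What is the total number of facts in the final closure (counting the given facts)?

28

Round 1: R3 [G2 :- W, M9.]; R5 [E :- C3, J.]; R6 [C86 :- P75.]; R8 [A2 :- M9, T3.]; R14 [V7 :- K, H.]; R15 [S :- J48, P75.]. New: G2, E, C86, A2, V7, S.
Round 2: R7 [R5 :- S, G2.]; R9 [E14 :- D37, E.]; R11 [N2 :- V7, T3.]. New: R5, E14, N2.
Round 3: R1 [Q1 :- R5, A2.]; R16 [D7 :- N2.]. New: Q1, D7.
Round 4: R2 [L :- Q1, E.]. New: L.
Round 5: R4 [B :- L, P.]. New: B.
Round 6: R12 [U8 :- B, D7.]. New: U8.
Round 7: R10 [F3 :- U8.]. New: F3.
Closure: {A2, B, C3, C86, D37, D7, E, E14, F3, G2, H, J, J48, K, L, M9, N2, P, P41, P75, Q1, Q81, R5, S, T3, U8, V7, W} — 28 facts.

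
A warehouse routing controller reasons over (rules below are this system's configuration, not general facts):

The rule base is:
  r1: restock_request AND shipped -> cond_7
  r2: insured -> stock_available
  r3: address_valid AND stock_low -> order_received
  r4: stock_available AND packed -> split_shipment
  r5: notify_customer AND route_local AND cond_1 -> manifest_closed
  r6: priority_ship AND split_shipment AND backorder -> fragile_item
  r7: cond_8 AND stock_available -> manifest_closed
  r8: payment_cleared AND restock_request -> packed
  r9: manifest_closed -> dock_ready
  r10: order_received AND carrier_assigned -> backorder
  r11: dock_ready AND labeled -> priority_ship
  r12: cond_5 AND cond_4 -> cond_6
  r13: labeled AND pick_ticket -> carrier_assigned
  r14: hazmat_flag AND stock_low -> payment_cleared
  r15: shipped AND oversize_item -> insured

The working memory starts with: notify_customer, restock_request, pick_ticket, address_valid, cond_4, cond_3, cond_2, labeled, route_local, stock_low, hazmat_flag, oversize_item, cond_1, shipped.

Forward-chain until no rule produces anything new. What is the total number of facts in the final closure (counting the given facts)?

27

Round 1 fires r1, r3, r5, r13, r14, r15, giving cond_7, order_received, manifest_closed, carrier_assigned, payment_cleared, insured.
Round 2 fires r2, r8, r9, r10, giving stock_available, packed, dock_ready, backorder.
Round 3 fires r4, r11, giving split_shipment, priority_ship.
Round 4 fires r6, giving fragile_item.
Closure: {address_valid, backorder, carrier_assigned, cond_1, cond_2, cond_3, cond_4, cond_7, dock_ready, fragile_item, hazmat_flag, insured, labeled, manifest_closed, notify_customer, order_received, oversize_item, packed, payment_cleared, pick_ticket, priority_ship, restock_request, route_local, shipped, split_shipment, stock_available, stock_low} — 27 facts.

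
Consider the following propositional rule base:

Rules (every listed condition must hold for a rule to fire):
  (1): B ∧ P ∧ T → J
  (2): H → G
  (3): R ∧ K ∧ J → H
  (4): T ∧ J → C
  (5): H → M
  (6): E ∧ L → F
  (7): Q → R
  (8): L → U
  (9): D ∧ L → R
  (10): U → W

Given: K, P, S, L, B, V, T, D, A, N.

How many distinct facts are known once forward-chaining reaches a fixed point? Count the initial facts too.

Round 1: (1) [B ∧ P ∧ T → J]; (8) [L → U]; (9) [D ∧ L → R]. New: J, U, R.
Round 2: (3) [R ∧ K ∧ J → H]; (4) [T ∧ J → C]; (10) [U → W]. New: H, C, W.
Round 3: (2) [H → G]; (5) [H → M]. New: G, M.
Closure: {A, B, C, D, G, H, J, K, L, M, N, P, R, S, T, U, V, W} — 18 facts.

18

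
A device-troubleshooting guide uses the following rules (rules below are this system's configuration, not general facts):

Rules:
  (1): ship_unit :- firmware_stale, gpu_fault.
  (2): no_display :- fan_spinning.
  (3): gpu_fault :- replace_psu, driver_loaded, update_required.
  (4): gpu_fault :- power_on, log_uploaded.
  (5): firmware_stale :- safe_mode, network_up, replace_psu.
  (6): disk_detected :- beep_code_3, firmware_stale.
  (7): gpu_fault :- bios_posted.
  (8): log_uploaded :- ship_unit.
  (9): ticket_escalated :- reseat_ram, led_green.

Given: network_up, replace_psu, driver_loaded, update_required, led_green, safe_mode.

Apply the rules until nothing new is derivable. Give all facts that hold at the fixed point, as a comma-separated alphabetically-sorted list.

driver_loaded, firmware_stale, gpu_fault, led_green, log_uploaded, network_up, replace_psu, safe_mode, ship_unit, update_required

Round 1 — (3), (5), derive gpu_fault, firmware_stale.
Round 2 — (1), derive ship_unit.
Round 3 — (8), derive log_uploaded.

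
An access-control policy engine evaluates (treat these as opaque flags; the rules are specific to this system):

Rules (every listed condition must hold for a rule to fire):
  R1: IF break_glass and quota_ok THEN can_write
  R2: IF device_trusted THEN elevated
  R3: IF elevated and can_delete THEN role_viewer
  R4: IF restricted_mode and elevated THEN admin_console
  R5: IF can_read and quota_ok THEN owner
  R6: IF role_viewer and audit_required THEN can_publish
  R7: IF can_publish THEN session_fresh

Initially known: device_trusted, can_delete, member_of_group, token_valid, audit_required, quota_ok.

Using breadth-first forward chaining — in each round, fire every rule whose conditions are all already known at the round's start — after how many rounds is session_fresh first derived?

4

Round 1 — R2, derive elevated.
Round 2 — R3, derive role_viewer.
Round 3 — R6, derive can_publish.
Round 4 — R7, derive session_fresh.
session_fresh first appears in round 4.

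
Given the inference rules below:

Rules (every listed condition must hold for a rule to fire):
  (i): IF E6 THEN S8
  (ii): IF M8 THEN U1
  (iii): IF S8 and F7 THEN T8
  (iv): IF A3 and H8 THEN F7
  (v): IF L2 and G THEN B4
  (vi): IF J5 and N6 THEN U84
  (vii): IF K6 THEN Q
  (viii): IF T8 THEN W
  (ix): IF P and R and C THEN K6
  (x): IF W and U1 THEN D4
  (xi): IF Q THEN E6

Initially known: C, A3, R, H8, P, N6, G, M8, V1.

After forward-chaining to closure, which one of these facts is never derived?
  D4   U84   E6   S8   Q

U84

Round 1: (ii) [IF M8 THEN U1]; (iv) [IF A3 and H8 THEN F7]; (ix) [IF P and R and C THEN K6]. New: U1, F7, K6.
Round 2: (vii) [IF K6 THEN Q]. New: Q.
Round 3: (xi) [IF Q THEN E6]. New: E6.
Round 4: (i) [IF E6 THEN S8]. New: S8.
Round 5: (iii) [IF S8 and F7 THEN T8]. New: T8.
Round 6: (viii) [IF T8 THEN W]. New: W.
Round 7: (x) [IF W and U1 THEN D4]. New: D4.
Derived: Q (round 2), E6 (round 3), D4 (round 7), S8 (round 4). U84 never appears in any round.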